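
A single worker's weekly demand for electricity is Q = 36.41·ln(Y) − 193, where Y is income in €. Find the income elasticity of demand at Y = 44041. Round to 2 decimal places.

0.19

At Y = 44041: Q = 196.328.
dQ/dY = 36.41/Y = 0.00082673 at this income.
η = (dQ/dY)·(Y/Q) = 0.00082673 × (44041/196.328) = 0.19.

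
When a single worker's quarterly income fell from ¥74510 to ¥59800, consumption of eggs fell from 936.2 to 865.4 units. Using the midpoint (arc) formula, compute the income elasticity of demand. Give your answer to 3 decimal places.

ΔQ = 865.4 − 936.2 = -70.8; midpoint Q̄ = (936.2 + 865.4)/2 = 900.8.
ΔI = 59800 − 74510 = -14710; midpoint Ī = (74510 + 59800)/2 = 67155.
η = (ΔQ/Q̄) ÷ (ΔI/Ī) = (-70.8/900.8) ÷ (-14710/67155) = 0.359.

0.359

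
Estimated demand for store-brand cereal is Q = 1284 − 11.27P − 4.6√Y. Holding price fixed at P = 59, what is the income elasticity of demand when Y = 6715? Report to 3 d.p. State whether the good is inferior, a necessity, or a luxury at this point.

-0.778 (inferior good)

At P = 59, Y = 6715: Q = 242.123.
Holding P constant, ∂Q/∂Y = -4.6/(2√Y) = -0.0280676.
η_Y = (∂Q/∂Y)·(Y/Q) = -0.0280676 × (6715/242.123) = -0.778.
Since η < 0, this is an inferior good.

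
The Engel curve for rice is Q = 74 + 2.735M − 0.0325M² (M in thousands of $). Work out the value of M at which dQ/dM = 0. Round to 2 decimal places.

42.08

dQ/dM = 2.735 − 0.065M.
The good is inferior where dQ/dM < 0. Setting dQ/dM = 0 gives M = 2.735 / 0.065 = 42.08.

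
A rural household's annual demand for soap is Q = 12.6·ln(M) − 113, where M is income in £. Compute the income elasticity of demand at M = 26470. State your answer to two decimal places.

At M = 26470: Q = 15.315.
dQ/dM = 12.6/M = 0.000476011 at this income.
η = (dQ/dM)·(M/Q) = 0.000476011 × (26470/15.315) = 0.82.

0.82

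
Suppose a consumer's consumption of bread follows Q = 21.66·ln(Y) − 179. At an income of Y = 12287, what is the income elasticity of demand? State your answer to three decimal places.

At Y = 12287: Q = 24.957.
dQ/dY = 21.66/Y = 0.00176284 at this income.
η = (dQ/dY)·(Y/Q) = 0.00176284 × (12287/24.957) = 0.868.

0.868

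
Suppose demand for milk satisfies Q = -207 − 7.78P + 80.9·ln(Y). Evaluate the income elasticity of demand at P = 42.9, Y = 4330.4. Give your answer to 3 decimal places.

0.592

At P = 42.9, Y = 4330.4: Q = 136.647.
Holding P constant, ∂Q/∂Y = 80.9/Y = 0.0186819.
η_Y = (∂Q/∂Y)·(Y/Q) = 0.0186819 × (4330.4/136.647) = 0.592.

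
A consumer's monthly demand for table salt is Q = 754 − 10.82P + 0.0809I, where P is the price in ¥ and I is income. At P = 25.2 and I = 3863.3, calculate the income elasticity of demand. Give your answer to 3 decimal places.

0.394

At P = 25.2, I = 3863.3: Q = 793.877.
Holding P constant, ∂Q/∂I = 0.0809.
η_I = (∂Q/∂I)·(I/Q) = 0.0809 × (3863.3/793.877) = 0.394.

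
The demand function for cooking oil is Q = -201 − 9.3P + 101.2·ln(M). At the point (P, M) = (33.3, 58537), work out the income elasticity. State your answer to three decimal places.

At P = 33.3, M = 58537: Q = 600.224.
Holding P constant, ∂Q/∂M = 101.2/M = 0.00172882.
η_M = (∂Q/∂M)·(M/Q) = 0.00172882 × (58537/600.224) = 0.169.

0.169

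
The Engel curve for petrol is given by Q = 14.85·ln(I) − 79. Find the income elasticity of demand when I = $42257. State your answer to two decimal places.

At I = 42257: Q = 79.175.
dQ/dI = 14.85/I = 0.000351421 at this income.
η = (dQ/dI)·(I/Q) = 0.000351421 × (42257/79.175) = 0.19.

0.19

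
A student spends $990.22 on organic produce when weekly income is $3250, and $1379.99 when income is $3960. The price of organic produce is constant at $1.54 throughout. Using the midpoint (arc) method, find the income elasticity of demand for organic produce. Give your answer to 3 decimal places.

1.670

With a constant price, Q₁ = 990.22/1.54 = 643.000 and Q₂ = 1379.99/1.54 = 896.097 (equivalently, work directly with expenditure since P cancels).
Midpoint %ΔQ = (1379.99 − 990.22)/1185.11 = 0.32889; midpoint %ΔI = (3960 − 3250)/3605 = 0.19695.
η = 0.32889 / 0.19695 = 1.670.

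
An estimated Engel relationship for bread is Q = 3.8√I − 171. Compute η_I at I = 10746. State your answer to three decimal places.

At I = 10746: Q = 222.919.
dQ/dI = 3.8/(2√I) = 0.0183286 at this income.
η = (dQ/dI)·(I/Q) = 0.0183286 × (10746/222.919) = 0.884.

0.884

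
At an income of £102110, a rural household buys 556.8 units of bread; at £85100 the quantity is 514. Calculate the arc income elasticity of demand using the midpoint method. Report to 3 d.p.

0.440

ΔQ = 514 − 556.8 = -42.8; midpoint Q̄ = (556.8 + 514)/2 = 535.4.
ΔI = 85100 − 102110 = -17010; midpoint Ī = (102110 + 85100)/2 = 93605.
η = (ΔQ/Q̄) ÷ (ΔI/Ī) = (-42.8/535.4) ÷ (-17010/93605) = 0.440.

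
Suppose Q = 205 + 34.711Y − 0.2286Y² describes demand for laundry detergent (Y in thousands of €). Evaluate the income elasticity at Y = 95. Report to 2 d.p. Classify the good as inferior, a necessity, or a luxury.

-0.58 (inferior good)

At Y = 95: Q = 1439.4300.
dQ/dY = 34.711 − 0.4572Y = -8.72300.
η = (dQ/dY)·(Y/Q) = -8.72300 × (95/1439.4300) = -0.58.
η < 0 ⇒ inferior good.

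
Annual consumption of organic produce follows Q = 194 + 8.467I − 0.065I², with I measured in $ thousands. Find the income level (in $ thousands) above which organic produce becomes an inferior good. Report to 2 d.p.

65.13

dQ/dI = 8.467 − 0.13I.
The good is inferior where dQ/dI < 0. Setting dQ/dI = 0 gives I = 8.467 / 0.13 = 65.13.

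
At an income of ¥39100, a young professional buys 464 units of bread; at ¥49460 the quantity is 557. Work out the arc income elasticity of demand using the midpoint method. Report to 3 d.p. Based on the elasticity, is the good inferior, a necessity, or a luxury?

0.779 (necessity)

ΔQ = 557 − 464 = 93; midpoint Q̄ = (464 + 557)/2 = 510.5.
ΔI = 49460 − 39100 = 10360; midpoint Ī = (39100 + 49460)/2 = 44280.
η = (ΔQ/Q̄) ÷ (ΔI/Ī) = (93/510.5) ÷ (10360/44280) = 0.779.
0 < η < 1 ⇒ necessity.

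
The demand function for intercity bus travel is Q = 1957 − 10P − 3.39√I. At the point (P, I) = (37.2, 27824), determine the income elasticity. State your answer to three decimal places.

At P = 37.2, I = 27824: Q = 1019.530.
Holding P constant, ∂Q/∂I = -3.39/(2√I) = -0.0101615.
η_I = (∂Q/∂I)·(I/Q) = -0.0101615 × (27824/1019.530) = -0.277.

-0.277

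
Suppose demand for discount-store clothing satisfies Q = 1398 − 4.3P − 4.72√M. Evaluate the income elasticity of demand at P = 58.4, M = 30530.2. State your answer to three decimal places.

-1.280

At P = 58.4, M = 30530.2: Q = 322.159.
Holding P constant, ∂Q/∂M = -4.72/(2√M) = -0.0135066.
η_M = (∂Q/∂M)·(M/Q) = -0.0135066 × (30530.2/322.159) = -1.280.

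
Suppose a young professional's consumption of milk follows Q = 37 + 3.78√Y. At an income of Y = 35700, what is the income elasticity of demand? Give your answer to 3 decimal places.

0.475

At Y = 35700: Q = 751.210.
dQ/dY = 3.78/(2√Y) = 0.0100029 at this income.
η = (dQ/dY)·(Y/Q) = 0.0100029 × (35700/751.210) = 0.475.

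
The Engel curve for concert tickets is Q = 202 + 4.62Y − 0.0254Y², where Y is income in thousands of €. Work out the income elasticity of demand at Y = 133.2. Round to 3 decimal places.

-0.780

At Y = 133.2: Q = 366.7311.
dQ/dY = 4.62 − 0.0508Y = -2.14656.
η = (dQ/dY)·(Y/Q) = -2.14656 × (133.2/366.7311) = -0.780.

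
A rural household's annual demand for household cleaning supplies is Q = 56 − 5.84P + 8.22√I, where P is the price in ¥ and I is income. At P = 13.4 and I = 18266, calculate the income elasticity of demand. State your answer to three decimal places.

0.510

At P = 13.4, I = 18266: Q = 1088.692.
Holding P constant, ∂Q/∂I = 8.22/(2√I) = 0.0304103.
η_I = (∂Q/∂I)·(I/Q) = 0.0304103 × (18266/1088.692) = 0.510.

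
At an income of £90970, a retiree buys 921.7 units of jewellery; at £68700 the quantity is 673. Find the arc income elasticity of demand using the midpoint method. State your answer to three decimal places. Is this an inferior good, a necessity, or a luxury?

1.118 (luxury)

ΔQ = 673 − 921.7 = -248.7; midpoint Q̄ = (921.7 + 673)/2 = 797.35.
ΔI = 68700 − 90970 = -22270; midpoint Ī = (90970 + 68700)/2 = 79835.
η = (ΔQ/Q̄) ÷ (ΔI/Ī) = (-248.7/797.35) ÷ (-22270/79835) = 1.118.
η > 1 ⇒ luxury.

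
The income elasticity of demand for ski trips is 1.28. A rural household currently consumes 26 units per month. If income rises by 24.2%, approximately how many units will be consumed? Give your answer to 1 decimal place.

%ΔQ ≈ η × %ΔI = 1.28 × 24.2% = 30.976%.
New Q ≈ 26 × (1 + 0.30976) = 34.1.

34.1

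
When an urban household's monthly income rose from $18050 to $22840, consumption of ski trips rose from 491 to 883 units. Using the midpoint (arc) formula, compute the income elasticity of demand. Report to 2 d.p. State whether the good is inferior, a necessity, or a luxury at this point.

2.44 (luxury)

ΔQ = 883 − 491 = 392; midpoint Q̄ = (491 + 883)/2 = 687.
ΔI = 22840 − 18050 = 4790; midpoint Ī = (18050 + 22840)/2 = 20445.
η = (ΔQ/Q̄) ÷ (ΔI/Ī) = (392/687) ÷ (4790/20445) = 2.44.
η > 1 ⇒ luxury.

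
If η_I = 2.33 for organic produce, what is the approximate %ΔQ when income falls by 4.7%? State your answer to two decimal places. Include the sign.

-10.95%

%ΔQ ≈ η × %ΔI = 2.33 × (-4.7%) = -10.95%.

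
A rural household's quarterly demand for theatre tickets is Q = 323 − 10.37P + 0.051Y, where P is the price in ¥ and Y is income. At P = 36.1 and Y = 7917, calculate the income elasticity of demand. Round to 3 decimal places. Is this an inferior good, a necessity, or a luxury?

1.146 (luxury)

At P = 36.1, Y = 7917: Q = 352.410.
Holding P constant, ∂Q/∂Y = 0.051.
η_Y = (∂Q/∂Y)·(Y/Q) = 0.051 × (7917/352.410) = 1.146.
Since η > 1, this is a luxury.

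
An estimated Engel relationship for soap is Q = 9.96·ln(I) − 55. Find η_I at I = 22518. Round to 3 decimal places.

0.222

At I = 22518: Q = 44.820.
dQ/dI = 9.96/I = 0.000442313 at this income.
η = (dQ/dI)·(I/Q) = 0.000442313 × (22518/44.820) = 0.222.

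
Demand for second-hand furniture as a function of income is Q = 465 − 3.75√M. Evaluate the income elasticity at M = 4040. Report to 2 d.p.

At M = 4040: Q = 226.646.
dQ/dM = -3.75/(2√M) = -0.0294992 at this income.
η = (dQ/dM)·(M/Q) = -0.0294992 × (4040/226.646) = -0.53.

-0.53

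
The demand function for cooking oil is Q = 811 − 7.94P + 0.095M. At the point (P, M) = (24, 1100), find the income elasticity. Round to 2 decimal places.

At P = 24, M = 1100: Q = 724.940.
Holding P constant, ∂Q/∂M = 0.095.
η_M = (∂Q/∂M)·(M/Q) = 0.095 × (1100/724.940) = 0.14.

0.14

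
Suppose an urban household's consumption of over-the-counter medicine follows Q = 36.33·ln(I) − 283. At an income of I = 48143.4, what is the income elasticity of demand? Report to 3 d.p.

At I = 48143.4: Q = 108.708.
dQ/dI = 36.33/I = 0.000754621 at this income.
η = (dQ/dI)·(I/Q) = 0.000754621 × (48143.4/108.708) = 0.334.

0.334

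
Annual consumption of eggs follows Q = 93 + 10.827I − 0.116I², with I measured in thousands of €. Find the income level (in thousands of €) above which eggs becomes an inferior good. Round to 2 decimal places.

46.67

dQ/dI = 10.827 − 0.232I.
The good is inferior where dQ/dI < 0. Setting dQ/dI = 0 gives I = 10.827 / 0.232 = 46.67.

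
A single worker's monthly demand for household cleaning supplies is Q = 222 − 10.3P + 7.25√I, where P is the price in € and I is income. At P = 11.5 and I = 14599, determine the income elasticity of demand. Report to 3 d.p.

0.447

At P = 11.5, I = 14599: Q = 979.541.
Holding P constant, ∂Q/∂I = 7.25/(2√I) = 0.0300017.
η_I = (∂Q/∂I)·(I/Q) = 0.0300017 × (14599/979.541) = 0.447.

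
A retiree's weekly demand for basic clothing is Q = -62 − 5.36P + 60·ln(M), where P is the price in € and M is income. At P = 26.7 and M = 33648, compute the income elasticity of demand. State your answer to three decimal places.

At P = 26.7, M = 33648: Q = 420.311.
Holding P constant, ∂Q/∂M = 60/M = 0.00178317.
η_M = (∂Q/∂M)·(M/Q) = 0.00178317 × (33648/420.311) = 0.143.

0.143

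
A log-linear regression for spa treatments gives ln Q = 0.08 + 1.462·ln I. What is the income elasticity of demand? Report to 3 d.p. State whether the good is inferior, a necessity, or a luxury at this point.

In a log-linear demand, the coefficient on ln I is the income elasticity.
So η = 1.462.
η > 1 ⇒ luxury.

1.462 (luxury)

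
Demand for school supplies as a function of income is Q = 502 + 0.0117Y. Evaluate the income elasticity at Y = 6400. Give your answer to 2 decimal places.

0.13

At Y = 6400: Q = 576.880.
dQ/dY = 0.0117.
η = (dQ/dY)·(Y/Q) = 0.0117 × (6400/576.880) = 0.13.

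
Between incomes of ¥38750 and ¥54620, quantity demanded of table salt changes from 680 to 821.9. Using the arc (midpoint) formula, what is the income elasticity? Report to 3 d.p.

ΔQ = 821.9 − 680 = 141.9; midpoint Q̄ = (680 + 821.9)/2 = 750.95.
ΔI = 54620 − 38750 = 15870; midpoint Ī = (38750 + 54620)/2 = 46685.
η = (ΔQ/Q̄) ÷ (ΔI/Ī) = (141.9/750.95) ÷ (15870/46685) = 0.556.

0.556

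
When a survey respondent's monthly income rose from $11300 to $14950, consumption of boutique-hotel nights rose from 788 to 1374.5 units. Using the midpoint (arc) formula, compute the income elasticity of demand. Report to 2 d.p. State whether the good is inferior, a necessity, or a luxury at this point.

ΔQ = 1374.5 − 788 = 586.5; midpoint Q̄ = (788 + 1374.5)/2 = 1081.25.
ΔI = 14950 − 11300 = 3650; midpoint Ī = (11300 + 14950)/2 = 13125.
η = (ΔQ/Q̄) ÷ (ΔI/Ī) = (586.5/1081.25) ÷ (3650/13125) = 1.95.
η > 1 ⇒ luxury.

1.95 (luxury)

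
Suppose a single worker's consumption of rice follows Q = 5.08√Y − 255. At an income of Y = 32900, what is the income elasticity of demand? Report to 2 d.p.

0.69

At Y = 32900: Q = 666.429.
dQ/dY = 5.08/(2√Y) = 0.0140035 at this income.
η = (dQ/dY)·(Y/Q) = 0.0140035 × (32900/666.429) = 0.69.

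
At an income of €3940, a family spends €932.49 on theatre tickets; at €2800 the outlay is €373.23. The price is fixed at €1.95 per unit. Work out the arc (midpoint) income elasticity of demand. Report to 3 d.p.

With a constant price, Q₁ = 932.49/1.95 = 478.200 and Q₂ = 373.23/1.95 = 191.400 (equivalently, work directly with expenditure since P cancels).
Midpoint %ΔQ = (373.23 − 932.49)/652.86 = -0.85663; midpoint %ΔI = (2800 − 3940)/3370 = -0.33828.
η = -0.85663 / -0.33828 = 2.532.

2.532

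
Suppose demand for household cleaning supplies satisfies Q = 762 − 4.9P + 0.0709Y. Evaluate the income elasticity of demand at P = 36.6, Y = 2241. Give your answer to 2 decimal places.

0.21

At P = 36.6, Y = 2241: Q = 741.547.
Holding P constant, ∂Q/∂Y = 0.0709.
η_Y = (∂Q/∂Y)·(Y/Q) = 0.0709 × (2241/741.547) = 0.21.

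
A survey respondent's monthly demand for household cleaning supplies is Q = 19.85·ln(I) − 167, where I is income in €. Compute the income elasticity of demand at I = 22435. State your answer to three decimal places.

At I = 22435: Q = 31.865.
dQ/dI = 19.85/I = 0.000884778 at this income.
η = (dQ/dI)·(I/Q) = 0.000884778 × (22435/31.865) = 0.623.

0.623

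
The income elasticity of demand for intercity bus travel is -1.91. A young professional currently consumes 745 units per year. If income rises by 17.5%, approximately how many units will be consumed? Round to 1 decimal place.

%ΔQ ≈ η × %ΔI = -1.91 × 17.5% = -33.425%.
New Q ≈ 745 × (1 − 0.33425) = 496.0.

496.0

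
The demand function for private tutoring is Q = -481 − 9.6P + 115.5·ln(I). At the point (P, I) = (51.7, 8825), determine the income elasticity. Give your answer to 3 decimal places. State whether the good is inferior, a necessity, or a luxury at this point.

1.603 (luxury)

At P = 51.7, I = 8825: Q = 72.037.
Holding P constant, ∂Q/∂I = 115.5/I = 0.0130878.
η_I = (∂Q/∂I)·(I/Q) = 0.0130878 × (8825/72.037) = 1.603.
Since η > 1, this is a luxury.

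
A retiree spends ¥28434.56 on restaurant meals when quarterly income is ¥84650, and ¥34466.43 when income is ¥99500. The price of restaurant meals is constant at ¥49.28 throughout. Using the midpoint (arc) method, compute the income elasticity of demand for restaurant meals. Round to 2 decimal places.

1.19

With a constant price, Q₁ = 28434.56/49.28 = 577.000 and Q₂ = 34466.43/49.28 = 699.400 (equivalently, work directly with expenditure since P cancels).
Midpoint %ΔQ = (34466.43 − 28434.56)/31450.50 = 0.19179; midpoint %ΔI = (99500 − 84650)/92075 = 0.16128.
η = 0.19179 / 0.16128 = 1.19.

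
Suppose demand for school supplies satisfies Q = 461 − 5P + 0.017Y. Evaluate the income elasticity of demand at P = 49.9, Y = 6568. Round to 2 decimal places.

0.35

At P = 49.9, Y = 6568: Q = 323.156.
Holding P constant, ∂Q/∂Y = 0.017.
η_Y = (∂Q/∂Y)·(Y/Q) = 0.017 × (6568/323.156) = 0.35.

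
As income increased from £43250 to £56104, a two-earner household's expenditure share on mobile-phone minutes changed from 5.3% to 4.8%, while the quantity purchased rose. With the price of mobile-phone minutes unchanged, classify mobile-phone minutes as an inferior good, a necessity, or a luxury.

Quantity rises but the budget share falls as income rises, so 0 < η < 1.

necessity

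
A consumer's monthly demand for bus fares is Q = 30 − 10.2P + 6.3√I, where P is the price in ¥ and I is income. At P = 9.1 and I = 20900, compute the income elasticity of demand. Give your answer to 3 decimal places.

At P = 9.1, I = 20900: Q = 847.960.
Holding P constant, ∂Q/∂I = 6.3/(2√I) = 0.021789.
η_I = (∂Q/∂I)·(I/Q) = 0.021789 × (20900/847.960) = 0.537.

0.537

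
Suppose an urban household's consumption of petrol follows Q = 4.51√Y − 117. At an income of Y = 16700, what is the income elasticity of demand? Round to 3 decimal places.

At Y = 16700: Q = 465.820.
dQ/dY = 4.51/(2√Y) = 0.0174497 at this income.
η = (dQ/dY)·(Y/Q) = 0.0174497 × (16700/465.820) = 0.626.

0.626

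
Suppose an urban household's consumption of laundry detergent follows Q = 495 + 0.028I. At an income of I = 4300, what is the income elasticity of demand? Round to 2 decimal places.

At I = 4300: Q = 615.400.
dQ/dI = 0.028.
η = (dQ/dI)·(I/Q) = 0.028 × (4300/615.400) = 0.20.

0.20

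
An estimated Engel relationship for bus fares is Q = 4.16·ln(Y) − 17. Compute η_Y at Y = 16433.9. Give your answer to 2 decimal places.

At Y = 16433.9: Q = 23.382.
dQ/dY = 4.16/Y = 0.000253135 at this income.
η = (dQ/dY)·(Y/Q) = 0.000253135 × (16433.9/23.382) = 0.18.

0.18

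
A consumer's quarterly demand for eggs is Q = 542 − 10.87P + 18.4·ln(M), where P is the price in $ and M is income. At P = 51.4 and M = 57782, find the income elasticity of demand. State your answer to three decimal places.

At P = 51.4, M = 57782: Q = 185.028.
Holding P constant, ∂Q/∂M = 18.4/M = 0.000318438.
η_M = (∂Q/∂M)·(M/Q) = 0.000318438 × (57782/185.028) = 0.099.

0.099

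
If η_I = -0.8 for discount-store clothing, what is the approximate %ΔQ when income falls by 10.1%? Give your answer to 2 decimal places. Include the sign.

%ΔQ ≈ η × %ΔI = -0.8 × (-10.1%) = 8.08%.

8.08%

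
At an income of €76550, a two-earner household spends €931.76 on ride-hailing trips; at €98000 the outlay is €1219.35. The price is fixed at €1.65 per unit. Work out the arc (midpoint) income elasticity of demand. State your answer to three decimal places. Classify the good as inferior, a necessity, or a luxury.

With a constant price, Q₁ = 931.76/1.65 = 564.703 and Q₂ = 1219.35/1.65 = 739.000 (equivalently, work directly with expenditure since P cancels).
Midpoint %ΔQ = (1219.35 − 931.76)/1075.55 = 0.26739; midpoint %ΔI = (98000 − 76550)/87275 = 0.24577.
η = 0.26739 / 0.24577 = 1.088.
η > 1 ⇒ luxury.

1.088 (luxury)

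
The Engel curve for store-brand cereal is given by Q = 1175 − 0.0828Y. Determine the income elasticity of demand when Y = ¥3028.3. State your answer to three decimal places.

-0.271

At Y = 3028.3: Q = 924.257.
dQ/dY = −0.0828.
η = (dQ/dY)·(Y/Q) = -0.0828 × (3028.3/924.257) = -0.271.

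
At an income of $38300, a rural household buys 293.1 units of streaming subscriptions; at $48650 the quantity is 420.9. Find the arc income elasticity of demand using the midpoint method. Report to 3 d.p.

ΔQ = 420.9 − 293.1 = 127.8; midpoint Q̄ = (293.1 + 420.9)/2 = 357.
ΔI = 48650 − 38300 = 10350; midpoint Ī = (38300 + 48650)/2 = 43475.
η = (ΔQ/Q̄) ÷ (ΔI/Ī) = (127.8/357) ÷ (10350/43475) = 1.504.

1.504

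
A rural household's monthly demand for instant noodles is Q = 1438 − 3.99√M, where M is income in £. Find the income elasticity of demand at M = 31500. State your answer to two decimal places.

At M = 31500: Q = 729.845.
dQ/dM = -3.99/(2√M) = -0.0112406 at this income.
η = (dQ/dM)·(M/Q) = -0.0112406 × (31500/729.845) = -0.49.

-0.49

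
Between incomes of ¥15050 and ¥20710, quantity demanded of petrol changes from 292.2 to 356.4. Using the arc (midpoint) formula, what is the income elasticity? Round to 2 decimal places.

ΔQ = 356.4 − 292.2 = 64.2; midpoint Q̄ = (292.2 + 356.4)/2 = 324.3.
ΔI = 20710 − 15050 = 5660; midpoint Ī = (15050 + 20710)/2 = 17880.
η = (ΔQ/Q̄) ÷ (ΔI/Ī) = (64.2/324.3) ÷ (5660/17880) = 0.63.

0.63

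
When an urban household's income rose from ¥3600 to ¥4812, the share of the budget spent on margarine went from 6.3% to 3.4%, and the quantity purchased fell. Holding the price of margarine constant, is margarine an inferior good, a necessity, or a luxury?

inferior good

Quantity demanded falls as income rises, so η < 0.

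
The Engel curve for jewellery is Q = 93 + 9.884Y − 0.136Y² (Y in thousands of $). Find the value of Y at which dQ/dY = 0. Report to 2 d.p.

dQ/dY = 9.884 − 0.272Y.
The good is inferior where dQ/dY < 0. Setting dQ/dY = 0 gives Y = 9.884 / 0.272 = 36.34.

36.34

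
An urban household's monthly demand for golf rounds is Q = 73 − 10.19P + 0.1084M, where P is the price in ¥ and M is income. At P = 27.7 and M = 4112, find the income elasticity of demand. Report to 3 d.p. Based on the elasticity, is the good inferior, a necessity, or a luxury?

At P = 27.7, M = 4112: Q = 236.478.
Holding P constant, ∂Q/∂M = 0.1084.
η_M = (∂Q/∂M)·(M/Q) = 0.1084 × (4112/236.478) = 1.885.
Since η > 1, this is a luxury.

1.885 (luxury)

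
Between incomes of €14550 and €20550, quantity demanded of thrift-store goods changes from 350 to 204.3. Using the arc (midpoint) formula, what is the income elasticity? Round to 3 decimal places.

-1.538

ΔQ = 204.3 − 350 = -145.7; midpoint Q̄ = (350 + 204.3)/2 = 277.15.
ΔI = 20550 − 14550 = 6000; midpoint Ī = (14550 + 20550)/2 = 17550.
η = (ΔQ/Q̄) ÷ (ΔI/Ī) = (-145.7/277.15) ÷ (6000/17550) = -1.538.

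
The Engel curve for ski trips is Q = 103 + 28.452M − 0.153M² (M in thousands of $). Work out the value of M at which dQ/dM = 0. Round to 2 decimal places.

92.98

dQ/dM = 28.452 − 0.306M.
The good is inferior where dQ/dM < 0. Setting dQ/dM = 0 gives M = 28.452 / 0.306 = 92.98.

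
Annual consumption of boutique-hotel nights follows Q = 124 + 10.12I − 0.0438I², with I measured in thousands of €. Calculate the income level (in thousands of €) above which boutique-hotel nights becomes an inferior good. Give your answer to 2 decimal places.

115.53

dQ/dI = 10.12 − 0.0876I.
The good is inferior where dQ/dI < 0. Setting dQ/dI = 0 gives I = 10.12 / 0.0876 = 115.53.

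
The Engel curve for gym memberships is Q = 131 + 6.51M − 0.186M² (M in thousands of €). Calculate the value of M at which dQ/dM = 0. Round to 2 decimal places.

17.50

dQ/dM = 6.51 − 0.372M.
The good is inferior where dQ/dM < 0. Setting dQ/dM = 0 gives M = 6.51 / 0.372 = 17.50.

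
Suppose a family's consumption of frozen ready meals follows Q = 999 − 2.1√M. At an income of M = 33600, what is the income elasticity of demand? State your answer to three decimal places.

At M = 33600: Q = 614.064.
dQ/dM = -2.1/(2√M) = -0.00572822 at this income.
η = (dQ/dM)·(M/Q) = -0.00572822 × (33600/614.064) = -0.313.

-0.313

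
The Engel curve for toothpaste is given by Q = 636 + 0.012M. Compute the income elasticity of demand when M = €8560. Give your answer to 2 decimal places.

0.14

At M = 8560: Q = 738.720.
dQ/dM = 0.012.
η = (dQ/dM)·(M/Q) = 0.012 × (8560/738.720) = 0.14.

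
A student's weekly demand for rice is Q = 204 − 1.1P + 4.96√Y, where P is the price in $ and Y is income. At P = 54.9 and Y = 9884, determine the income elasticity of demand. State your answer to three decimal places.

0.387

At P = 54.9, Y = 9884: Q = 636.725.
Holding P constant, ∂Q/∂Y = 4.96/(2√Y) = 0.0249451.
η_Y = (∂Q/∂Y)·(Y/Q) = 0.0249451 × (9884/636.725) = 0.387.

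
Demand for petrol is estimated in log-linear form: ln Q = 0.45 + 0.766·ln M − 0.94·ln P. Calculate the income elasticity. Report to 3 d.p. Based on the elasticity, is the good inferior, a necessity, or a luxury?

0.766 (necessity)

In a log-linear demand, the coefficient on ln M is the income elasticity.
So η = 0.766.
0 < η < 1 ⇒ necessity.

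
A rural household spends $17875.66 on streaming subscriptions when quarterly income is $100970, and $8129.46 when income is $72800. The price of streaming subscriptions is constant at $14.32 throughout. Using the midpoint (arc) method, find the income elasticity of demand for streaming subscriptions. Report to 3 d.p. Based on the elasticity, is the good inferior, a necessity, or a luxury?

2.312 (luxury)

With a constant price, Q₁ = 17875.66/14.32 = 1248.300 and Q₂ = 8129.46/14.32 = 567.700 (equivalently, work directly with expenditure since P cancels).
Midpoint %ΔQ = (8129.46 − 17875.66)/13002.56 = -0.74956; midpoint %ΔI = (72800 − 100970)/86885 = -0.32422.
η = -0.74956 / -0.32422 = 2.312.
η > 1 ⇒ luxury.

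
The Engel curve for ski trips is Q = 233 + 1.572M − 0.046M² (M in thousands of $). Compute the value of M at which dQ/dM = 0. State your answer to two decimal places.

17.09

dQ/dM = 1.572 − 0.092M.
The good is inferior where dQ/dM < 0. Setting dQ/dM = 0 gives M = 1.572 / 0.092 = 17.09.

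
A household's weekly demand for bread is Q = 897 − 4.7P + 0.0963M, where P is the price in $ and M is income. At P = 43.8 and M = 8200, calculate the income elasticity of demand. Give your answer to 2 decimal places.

0.53

At P = 43.8, M = 8200: Q = 1480.800.
Holding P constant, ∂Q/∂M = 0.0963.
η_M = (∂Q/∂M)·(M/Q) = 0.0963 × (8200/1480.800) = 0.53.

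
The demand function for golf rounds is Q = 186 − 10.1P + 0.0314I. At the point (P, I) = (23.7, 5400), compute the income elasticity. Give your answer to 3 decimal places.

1.459

At P = 23.7, I = 5400: Q = 116.190.
Holding P constant, ∂Q/∂I = 0.0314.
η_I = (∂Q/∂I)·(I/Q) = 0.0314 × (5400/116.190) = 1.459.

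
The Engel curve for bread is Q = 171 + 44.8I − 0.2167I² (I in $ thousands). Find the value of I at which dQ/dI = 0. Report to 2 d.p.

dQ/dI = 44.8 − 0.4334I.
The good is inferior where dQ/dI < 0. Setting dQ/dI = 0 gives I = 44.8 / 0.4334 = 103.37.

103.37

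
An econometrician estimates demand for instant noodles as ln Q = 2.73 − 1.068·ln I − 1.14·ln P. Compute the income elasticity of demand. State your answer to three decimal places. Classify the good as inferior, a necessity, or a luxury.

In a log-linear demand, the coefficient on ln I is the income elasticity.
So η = -1.068.
η < 0 ⇒ inferior good.

-1.068 (inferior good)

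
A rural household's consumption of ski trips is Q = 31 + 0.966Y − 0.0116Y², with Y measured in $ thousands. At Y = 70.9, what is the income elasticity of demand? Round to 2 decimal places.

At Y = 70.9: Q = 41.1784.
dQ/dY = 0.966 − 0.0232Y = -0.67888.
η = (dQ/dY)·(Y/Q) = -0.67888 × (70.9/41.1784) = -1.17.

-1.17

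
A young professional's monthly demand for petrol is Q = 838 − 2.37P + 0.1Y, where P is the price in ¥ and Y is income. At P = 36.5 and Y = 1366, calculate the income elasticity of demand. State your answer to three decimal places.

0.154

At P = 36.5, Y = 1366: Q = 888.095.
Holding P constant, ∂Q/∂Y = 0.1.
η_Y = (∂Q/∂Y)·(Y/Q) = 0.1 × (1366/888.095) = 0.154.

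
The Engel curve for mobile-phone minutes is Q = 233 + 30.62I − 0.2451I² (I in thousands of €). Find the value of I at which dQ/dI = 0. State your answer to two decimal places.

62.46

dQ/dI = 30.62 − 0.4902I.
The good is inferior where dQ/dI < 0. Setting dQ/dI = 0 gives I = 30.62 / 0.4902 = 62.46.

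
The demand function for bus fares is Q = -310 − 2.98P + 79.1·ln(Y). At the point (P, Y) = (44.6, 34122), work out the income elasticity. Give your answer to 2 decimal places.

0.21

At P = 44.6, Y = 34122: Q = 382.714.
Holding P constant, ∂Q/∂Y = 79.1/Y = 0.00231815.
η_Y = (∂Q/∂Y)·(Y/Q) = 0.00231815 × (34122/382.714) = 0.21.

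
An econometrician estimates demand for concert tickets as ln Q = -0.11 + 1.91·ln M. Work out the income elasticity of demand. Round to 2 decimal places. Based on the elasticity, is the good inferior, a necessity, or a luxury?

In a log-linear demand, the coefficient on ln M is the income elasticity.
So η = 1.91.
η > 1 ⇒ luxury.

1.91 (luxury)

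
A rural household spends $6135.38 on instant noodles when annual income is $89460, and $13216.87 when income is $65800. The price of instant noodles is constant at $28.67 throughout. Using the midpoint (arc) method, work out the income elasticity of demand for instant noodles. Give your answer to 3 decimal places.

With a constant price, Q₁ = 6135.38/28.67 = 214.000 and Q₂ = 13216.87/28.67 = 461.000 (equivalently, work directly with expenditure since P cancels).
Midpoint %ΔQ = (13216.87 − 6135.38)/9676.13 = 0.73185; midpoint %ΔI = (65800 − 89460)/77630 = -0.30478.
η = 0.73185 / -0.30478 = -2.401.

-2.401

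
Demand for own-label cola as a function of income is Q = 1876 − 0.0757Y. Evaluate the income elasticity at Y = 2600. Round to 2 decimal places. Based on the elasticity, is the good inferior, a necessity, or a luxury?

At Y = 2600: Q = 1679.180.
dQ/dY = −0.0757.
η = (dQ/dY)·(Y/Q) = -0.0757 × (2600/1679.180) = -0.12.
Since η < 0, the good is an inferior good.

-0.12 (inferior good)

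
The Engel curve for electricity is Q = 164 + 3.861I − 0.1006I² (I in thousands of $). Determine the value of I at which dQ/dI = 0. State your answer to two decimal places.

dQ/dI = 3.861 − 0.2012I.
The good is inferior where dQ/dI < 0. Setting dQ/dI = 0 gives I = 3.861 / 0.2012 = 19.19.

19.19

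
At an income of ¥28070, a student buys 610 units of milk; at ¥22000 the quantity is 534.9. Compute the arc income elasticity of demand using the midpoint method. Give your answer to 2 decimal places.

0.54

ΔQ = 534.9 − 610 = -75.1; midpoint Q̄ = (610 + 534.9)/2 = 572.45.
ΔI = 22000 − 28070 = -6070; midpoint Ī = (28070 + 22000)/2 = 25035.
η = (ΔQ/Q̄) ÷ (ΔI/Ī) = (-75.1/572.45) ÷ (-6070/25035) = 0.54.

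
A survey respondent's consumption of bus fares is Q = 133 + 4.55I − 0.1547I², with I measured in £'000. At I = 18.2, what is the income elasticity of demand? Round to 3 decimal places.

-0.120

At I = 18.2: Q = 164.5672.
dQ/dI = 4.55 − 0.3094I = -1.08108.
η = (dQ/dI)·(I/Q) = -1.08108 × (18.2/164.5672) = -0.120.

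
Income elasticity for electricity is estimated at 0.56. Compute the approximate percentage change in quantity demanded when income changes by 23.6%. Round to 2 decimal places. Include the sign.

13.22%

%ΔQ ≈ η × %ΔI = 0.56 × 23.6% = 13.22%.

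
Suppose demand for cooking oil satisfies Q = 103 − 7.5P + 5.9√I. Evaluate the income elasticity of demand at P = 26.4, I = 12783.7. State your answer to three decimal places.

At P = 26.4, I = 12783.7: Q = 572.084.
Holding P constant, ∂Q/∂I = 5.9/(2√I) = 0.0260912.
η_I = (∂Q/∂I)·(I/Q) = 0.0260912 × (12783.7/572.084) = 0.583.

0.583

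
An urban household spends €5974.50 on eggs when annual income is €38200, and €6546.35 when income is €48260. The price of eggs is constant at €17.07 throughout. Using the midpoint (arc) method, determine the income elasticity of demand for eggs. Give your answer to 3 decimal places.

0.393

With a constant price, Q₁ = 5974.50/17.07 = 350.000 and Q₂ = 6546.35/17.07 = 383.500 (equivalently, work directly with expenditure since P cancels).
Midpoint %ΔQ = (6546.35 − 5974.50)/6260.43 = 0.09134; midpoint %ΔI = (48260 − 38200)/43230 = 0.23271.
η = 0.09134 / 0.23271 = 0.393.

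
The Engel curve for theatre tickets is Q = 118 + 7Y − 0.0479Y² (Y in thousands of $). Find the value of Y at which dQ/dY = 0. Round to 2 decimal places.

dQ/dY = 7 − 0.0958Y.
The good is inferior where dQ/dY < 0. Setting dQ/dY = 0 gives Y = 7 / 0.0958 = 73.07.

73.07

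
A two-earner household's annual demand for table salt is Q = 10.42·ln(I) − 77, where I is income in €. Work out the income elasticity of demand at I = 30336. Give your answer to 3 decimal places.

At I = 30336: Q = 30.535.
dQ/dI = 10.42/I = 0.000343486 at this income.
η = (dQ/dI)·(I/Q) = 0.000343486 × (30336/30.535) = 0.341.

0.341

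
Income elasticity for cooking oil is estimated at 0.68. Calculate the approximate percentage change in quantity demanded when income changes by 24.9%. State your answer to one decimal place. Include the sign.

%ΔQ ≈ η × %ΔI = 0.68 × 24.9% = 16.9%.

16.9%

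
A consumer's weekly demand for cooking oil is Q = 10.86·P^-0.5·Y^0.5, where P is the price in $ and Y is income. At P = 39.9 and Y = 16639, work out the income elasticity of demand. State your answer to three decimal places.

For a multiplicative demand Q = A·P^α·Y^β, the income elasticity is β everywhere.
Here β = 0.5, so η = 0.500.

0.500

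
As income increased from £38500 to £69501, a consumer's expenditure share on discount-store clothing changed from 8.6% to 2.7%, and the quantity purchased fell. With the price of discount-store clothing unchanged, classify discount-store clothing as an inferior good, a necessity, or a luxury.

Quantity demanded falls as income rises, so η < 0.

inferior good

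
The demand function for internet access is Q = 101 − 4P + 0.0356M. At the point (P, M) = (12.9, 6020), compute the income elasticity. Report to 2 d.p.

0.81

At P = 12.9, M = 6020: Q = 263.712.
Holding P constant, ∂Q/∂M = 0.0356.
η_M = (∂Q/∂M)·(M/Q) = 0.0356 × (6020/263.712) = 0.81.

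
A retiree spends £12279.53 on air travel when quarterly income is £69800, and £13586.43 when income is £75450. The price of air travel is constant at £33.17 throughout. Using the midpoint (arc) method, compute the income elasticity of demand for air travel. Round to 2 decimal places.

With a constant price, Q₁ = 12279.53/33.17 = 370.200 and Q₂ = 13586.43/33.17 = 409.600 (equivalently, work directly with expenditure since P cancels).
Midpoint %ΔQ = (13586.43 − 12279.53)/12932.98 = 0.10105; midpoint %ΔI = (75450 − 69800)/72625 = 0.07780.
η = 0.10105 / 0.07780 = 1.30.

1.30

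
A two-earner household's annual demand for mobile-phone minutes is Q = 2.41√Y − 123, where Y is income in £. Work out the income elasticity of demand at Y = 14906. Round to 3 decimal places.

0.859

At Y = 14906: Q = 171.237.
dQ/dY = 2.41/(2√Y) = 0.00986976 at this income.
η = (dQ/dY)·(Y/Q) = 0.00986976 × (14906/171.237) = 0.859.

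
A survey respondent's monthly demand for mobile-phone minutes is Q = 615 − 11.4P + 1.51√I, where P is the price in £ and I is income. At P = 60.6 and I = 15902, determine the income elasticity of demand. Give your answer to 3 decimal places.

0.831

At P = 60.6, I = 15902: Q = 114.576.
Holding P constant, ∂Q/∂I = 1.51/(2√I) = 0.00598716.
η_I = (∂Q/∂I)·(I/Q) = 0.00598716 × (15902/114.576) = 0.831.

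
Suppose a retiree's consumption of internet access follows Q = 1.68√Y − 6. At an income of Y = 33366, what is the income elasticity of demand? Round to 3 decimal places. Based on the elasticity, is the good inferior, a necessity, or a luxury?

0.510 (necessity)

At Y = 33366: Q = 300.875.
dQ/dY = 1.68/(2√Y) = 0.00459862 at this income.
η = (dQ/dY)·(Y/Q) = 0.00459862 × (33366/300.875) = 0.510.
Since 0 < η < 1, the good is a necessity.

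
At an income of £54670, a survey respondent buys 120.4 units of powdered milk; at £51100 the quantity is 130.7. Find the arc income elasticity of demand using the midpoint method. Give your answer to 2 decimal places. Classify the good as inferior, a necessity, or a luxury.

-1.22 (inferior good)

ΔQ = 130.7 − 120.4 = 10.3; midpoint Q̄ = (120.4 + 130.7)/2 = 125.55.
ΔI = 51100 − 54670 = -3570; midpoint Ī = (54670 + 51100)/2 = 52885.
η = (ΔQ/Q̄) ÷ (ΔI/Ī) = (10.3/125.55) ÷ (-3570/52885) = -1.22.
η < 0 ⇒ inferior good.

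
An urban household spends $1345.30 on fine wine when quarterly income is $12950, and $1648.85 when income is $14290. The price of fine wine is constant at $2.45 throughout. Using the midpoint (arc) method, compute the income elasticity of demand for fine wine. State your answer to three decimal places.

2.061

With a constant price, Q₁ = 1345.30/2.45 = 549.102 and Q₂ = 1648.85/2.45 = 673.000 (equivalently, work directly with expenditure since P cancels).
Midpoint %ΔQ = (1648.85 − 1345.30)/1497.07 = 0.20276; midpoint %ΔI = (14290 − 12950)/13620 = 0.09838.
η = 0.20276 / 0.09838 = 2.061.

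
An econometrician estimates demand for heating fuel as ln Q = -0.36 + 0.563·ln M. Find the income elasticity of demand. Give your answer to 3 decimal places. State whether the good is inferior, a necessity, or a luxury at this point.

0.563 (necessity)

In a log-linear demand, the coefficient on ln M is the income elasticity.
So η = 0.563.
0 < η < 1 ⇒ necessity.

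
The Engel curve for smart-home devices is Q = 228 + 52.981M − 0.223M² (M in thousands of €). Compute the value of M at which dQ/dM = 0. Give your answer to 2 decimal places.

118.79

dQ/dM = 52.981 − 0.446M.
The good is inferior where dQ/dM < 0. Setting dQ/dM = 0 gives M = 52.981 / 0.446 = 118.79.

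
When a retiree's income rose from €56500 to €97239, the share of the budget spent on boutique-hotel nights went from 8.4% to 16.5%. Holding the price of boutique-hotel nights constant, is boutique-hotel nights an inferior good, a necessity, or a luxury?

luxury

The budget share rises as income rises, so η > 1.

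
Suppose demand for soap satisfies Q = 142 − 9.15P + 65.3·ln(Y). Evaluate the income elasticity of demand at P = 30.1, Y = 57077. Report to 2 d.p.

0.11

At P = 30.1, Y = 57077: Q = 581.761.
Holding P constant, ∂Q/∂Y = 65.3/Y = 0.00114407.
η_Y = (∂Q/∂Y)·(Y/Q) = 0.00114407 × (57077/581.761) = 0.11.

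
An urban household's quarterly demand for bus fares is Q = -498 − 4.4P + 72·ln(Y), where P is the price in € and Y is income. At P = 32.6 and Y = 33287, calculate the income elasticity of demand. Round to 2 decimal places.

0.66

At P = 32.6, Y = 33287: Q = 108.290.
Holding P constant, ∂Q/∂Y = 72/Y = 0.00216301.
η_Y = (∂Q/∂Y)·(Y/Q) = 0.00216301 × (33287/108.290) = 0.66.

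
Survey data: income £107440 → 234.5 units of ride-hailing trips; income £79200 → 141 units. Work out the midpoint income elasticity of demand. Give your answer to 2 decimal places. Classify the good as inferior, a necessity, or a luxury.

ΔQ = 141 − 234.5 = -93.5; midpoint Q̄ = (234.5 + 141)/2 = 187.75.
ΔI = 79200 − 107440 = -28240; midpoint Ī = (107440 + 79200)/2 = 93320.
η = (ΔQ/Q̄) ÷ (ΔI/Ī) = (-93.5/187.75) ÷ (-28240/93320) = 1.65.
η > 1 ⇒ luxury.

1.65 (luxury)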